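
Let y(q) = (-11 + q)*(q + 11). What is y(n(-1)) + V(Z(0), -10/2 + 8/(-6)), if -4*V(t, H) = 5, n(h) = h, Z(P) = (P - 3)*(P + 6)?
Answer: -485/4 ≈ -121.25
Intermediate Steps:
Z(P) = (-3 + P)*(6 + P)
y(q) = (-11 + q)*(11 + q)
V(t, H) = -5/4 (V(t, H) = -1/4*5 = -5/4)
y(n(-1)) + V(Z(0), -10/2 + 8/(-6)) = (-121 + (-1)**2) - 5/4 = (-121 + 1) - 5/4 = -120 - 5/4 = -485/4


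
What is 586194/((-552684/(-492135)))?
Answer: 48081097365/92114 ≈ 5.2197e+5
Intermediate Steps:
586194/((-552684/(-492135))) = 586194/((-552684*(-1/492135))) = 586194/(184228/164045) = 586194*(164045/184228) = 48081097365/92114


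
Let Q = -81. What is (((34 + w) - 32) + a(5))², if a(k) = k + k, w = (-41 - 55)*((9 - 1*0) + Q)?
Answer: 47941776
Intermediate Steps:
w = 6912 (w = (-41 - 55)*((9 - 1*0) - 81) = -96*((9 + 0) - 81) = -96*(9 - 81) = -96*(-72) = 6912)
a(k) = 2*k
(((34 + w) - 32) + a(5))² = (((34 + 6912) - 32) + 2*5)² = ((6946 - 32) + 10)² = (6914 + 10)² = 6924² = 47941776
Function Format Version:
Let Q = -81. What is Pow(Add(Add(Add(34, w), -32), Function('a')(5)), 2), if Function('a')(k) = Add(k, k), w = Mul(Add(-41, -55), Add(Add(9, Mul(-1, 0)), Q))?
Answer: 47941776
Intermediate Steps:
w = 6912 (w = Mul(Add(-41, -55), Add(Add(9, Mul(-1, 0)), -81)) = Mul(-96, Add(Add(9, 0), -81)) = Mul(-96, Add(9, -81)) = Mul(-96, -72) = 6912)
Function('a')(k) = Mul(2, k)
Pow(Add(Add(Add(34, w), -32), Function('a')(5)), 2) = Pow(Add(Add(Add(34, 6912), -32), Mul(2, 5)), 2) = Pow(Add(Add(6946, -32), 10), 2) = Pow(Add(6914, 10), 2) = Pow(6924, 2) = 47941776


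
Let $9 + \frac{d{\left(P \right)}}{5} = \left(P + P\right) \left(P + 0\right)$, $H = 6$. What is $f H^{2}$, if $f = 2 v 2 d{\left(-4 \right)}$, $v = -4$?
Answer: $-66240$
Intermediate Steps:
$d{\left(P \right)} = -45 + 10 P^{2}$ ($d{\left(P \right)} = -45 + 5 \left(P + P\right) \left(P + 0\right) = -45 + 5 \cdot 2 P P = -45 + 5 \cdot 2 P^{2} = -45 + 10 P^{2}$)
$f = -1840$ ($f = 2 \left(-4\right) 2 \left(-45 + 10 \left(-4\right)^{2}\right) = \left(-8\right) 2 \left(-45 + 10 \cdot 16\right) = - 16 \left(-45 + 160\right) = \left(-16\right) 115 = -1840$)
$f H^{2} = - 1840 \cdot 6^{2} = \left(-1840\right) 36 = -66240$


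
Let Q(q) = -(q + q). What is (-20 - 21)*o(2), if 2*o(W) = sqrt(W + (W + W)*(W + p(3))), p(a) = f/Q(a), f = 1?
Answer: -41*sqrt(21)/3 ≈ -62.629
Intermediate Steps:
Q(q) = -2*q
p(a) = -1/(2*a) (p(a) = 1/(-2*a) = 1*(-1/(2*a)) = -1/(2*a))
o(W) = sqrt(W + 2*W*(-1/6 + W))/2 (o(W) = sqrt(W + (W + W)*(W - 1/2/3))/2 = sqrt(W + (2*W)*(W - 1/2*1/3))/2 = sqrt(W + (2*W)*(W - 1/6))/2 = sqrt(W + (2*W)*(-1/6 + W))/2 = sqrt(W + 2*W*(-1/6 + W))/2)
(-20 - 21)*o(2) = (-20 - 21)*(sqrt(6)*sqrt(2*(1 + 3*2))/6) = -41*sqrt(6)*sqrt(2*(1 + 6))/6 = -41*sqrt(6)*sqrt(2*7)/6 = -41*sqrt(6)*sqrt(14)/6 = -41*sqrt(21)/3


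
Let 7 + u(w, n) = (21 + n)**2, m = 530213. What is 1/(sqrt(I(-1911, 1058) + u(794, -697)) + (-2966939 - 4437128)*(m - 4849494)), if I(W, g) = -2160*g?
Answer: 31980245915827/1022736128836769513970922240 - I*sqrt(1828311)/1022736128836769513970922240 ≈ 3.1269e-14 - 1.3221e-24*I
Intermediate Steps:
u(w, n) = -7 + (21 + n)**2
1/(sqrt(I(-1911, 1058) + u(794, -697)) + (-2966939 - 4437128)*(m - 4849494)) = 1/(sqrt(-2160*1058 + (-7 + (21 - 697)**2)) + (-2966939 - 4437128)*(530213 - 4849494)) = 1/(sqrt(-2285280 + (-7 + (-676)**2)) - 7404067*(-4319281)) = 1/(sqrt(-2285280 + (-7 + 456976)) + 31980245915827) = 1/(sqrt(-2285280 + 456969) + 31980245915827) = 1/(sqrt(-1828311) + 31980245915827) = 1/(I*sqrt(1828311) + 31980245915827) = 1/(31980245915827 + I*sqrt(1828311))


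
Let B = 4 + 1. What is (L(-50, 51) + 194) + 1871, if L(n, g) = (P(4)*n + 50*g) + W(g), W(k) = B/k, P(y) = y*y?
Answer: 194570/51 ≈ 3815.1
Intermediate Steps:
B = 5
P(y) = y**2
W(k) = 5/k
L(n, g) = 5/g + 16*n + 50*g (L(n, g) = (4**2*n + 50*g) + 5/g = (16*n + 50*g) + 5/g = 5/g + 16*n + 50*g)
(L(-50, 51) + 194) + 1871 = ((5/51 + 16*(-50) + 50*51) + 194) + 1871 = ((5*(1/51) - 800 + 2550) + 194) + 1871 = ((5/51 - 800 + 2550) + 194) + 1871 = (89255/51 + 194) + 1871 = 99149/51 + 1871 = 194570/51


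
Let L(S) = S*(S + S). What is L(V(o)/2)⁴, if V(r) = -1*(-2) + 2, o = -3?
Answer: 4096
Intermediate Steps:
V(r) = 4 (V(r) = 2 + 2 = 4)
L(S) = 2*S² (L(S) = S*(2*S) = 2*S²)
L(V(o)/2)⁴ = (2*(4/2)²)⁴ = (2*(4*(½))²)⁴ = (2*2²)⁴ = (2*4)⁴ = 8⁴ = 4096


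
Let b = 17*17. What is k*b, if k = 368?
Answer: 106352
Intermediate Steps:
b = 289
k*b = 368*289 = 106352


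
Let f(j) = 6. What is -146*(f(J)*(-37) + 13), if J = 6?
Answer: 30514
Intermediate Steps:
-146*(f(J)*(-37) + 13) = -146*(6*(-37) + 13) = -146*(-222 + 13) = -146*(-209) = 30514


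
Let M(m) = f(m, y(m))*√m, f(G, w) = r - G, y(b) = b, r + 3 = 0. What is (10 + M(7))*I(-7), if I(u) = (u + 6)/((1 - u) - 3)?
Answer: -2 + 2*√7 ≈ 3.2915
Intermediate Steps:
r = -3 (r = -3 + 0 = -3)
I(u) = (6 + u)/(-2 - u)
f(G, w) = -3 - G
M(m) = √m*(-3 - m) (M(m) = (-3 - m)*√m = √m*(-3 - m))
(10 + M(7))*I(-7) = (10 + √7*(-3 - 1*7))*((-6 - 1*(-7))/(2 - 7)) = (10 + √7*(-3 - 7))*((-6 + 7)/(-5)) = (10 + √7*(-10))*(-⅕*1) = (10 - 10*√7)*(-⅕) = -2 + 2*√7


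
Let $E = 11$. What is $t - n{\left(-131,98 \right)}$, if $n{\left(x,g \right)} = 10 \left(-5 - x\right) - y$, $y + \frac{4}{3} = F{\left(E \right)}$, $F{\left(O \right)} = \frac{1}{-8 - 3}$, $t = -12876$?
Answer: $- \frac{466535}{33} \approx -14137.0$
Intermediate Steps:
$F{\left(O \right)} = - \frac{1}{11}$ ($F{\left(O \right)} = \frac{1}{-11} = - \frac{1}{11}$)
$y = - \frac{47}{33}$ ($y = - \frac{4}{3} - \frac{1}{11} = - \frac{47}{33} \approx -1.4242$)
$n{\left(x,g \right)} = - \frac{1603}{33} - 10 x$ ($n{\left(x,g \right)} = 10 \left(-5 - x\right) - - \frac{47}{33} = \left(-50 - 10 x\right) + \frac{47}{33} = - \frac{1603}{33} - 10 x$)
$t - n{\left(-131,98 \right)} = -12876 - \left(- \frac{1603}{33} - -1310\right) = -12876 - \left(- \frac{1603}{33} + 1310\right) = -12876 - \frac{41627}{33} = - \frac{466535}{33}$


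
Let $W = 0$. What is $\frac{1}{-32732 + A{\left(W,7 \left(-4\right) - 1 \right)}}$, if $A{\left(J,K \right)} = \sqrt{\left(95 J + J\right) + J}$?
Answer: $- \frac{1}{32732} \approx -3.0551 \cdot 10^{-5}$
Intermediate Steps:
$A{\left(J,K \right)} = \sqrt{97} \sqrt{J}$ ($A{\left(J,K \right)} = \sqrt{96 J + J} = \sqrt{97 J} = \sqrt{97} \sqrt{J}$)
$\frac{1}{-32732 + A{\left(W,7 \left(-4\right) - 1 \right)}} = \frac{1}{-32732 + \sqrt{97} \sqrt{0}} = \frac{1}{-32732 + \sqrt{97} \cdot 0} = \frac{1}{-32732 + 0} = \frac{1}{-32732} = - \frac{1}{32732}$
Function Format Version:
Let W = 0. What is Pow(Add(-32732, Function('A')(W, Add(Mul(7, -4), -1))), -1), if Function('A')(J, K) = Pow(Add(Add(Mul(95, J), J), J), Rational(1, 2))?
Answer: Rational(-1, 32732) ≈ -3.0551e-5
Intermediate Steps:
Function('A')(J, K) = Mul(Pow(97, Rational(1, 2)), Pow(J, Rational(1, 2))) (Function('A')(J, K) = Pow(Add(Mul(96, J), J), Rational(1, 2)) = Pow(Mul(97, J), Rational(1, 2)) = Mul(Pow(97, Rational(1, 2)), Pow(J, Rational(1, 2))))
Pow(Add(-32732, Function('A')(W, Add(Mul(7, -4), -1))), -1) = Pow(Add(-32732, Mul(Pow(97, Rational(1, 2)), Pow(0, Rational(1, 2)))), -1) = Pow(Add(-32732, Mul(Pow(97, Rational(1, 2)), 0)), -1) = Pow(Add(-32732, 0), -1) = Pow(-32732, -1) = Rational(-1, 32732)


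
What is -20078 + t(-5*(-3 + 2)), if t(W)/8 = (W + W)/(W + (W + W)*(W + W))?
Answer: -421622/21 ≈ -20077.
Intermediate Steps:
t(W) = 16*W/(W + 4*W**2) (t(W) = 8*((W + W)/(W + (W + W)*(W + W))) = 8*((2*W)/(W + (2*W)*(2*W))) = 8*((2*W)/(W + 4*W**2)) = 8*(2*W/(W + 4*W**2)) = 16*W/(W + 4*W**2))
-20078 + t(-5*(-3 + 2)) = -20078 + 16/(1 + 4*(-5*(-3 + 2))) = -20078 + 16/(1 + 4*(-5*(-1))) = -20078 + 16/(1 + 4*5) = -20078 + 16/(1 + 20) = -20078 + 16/21 = -421622/21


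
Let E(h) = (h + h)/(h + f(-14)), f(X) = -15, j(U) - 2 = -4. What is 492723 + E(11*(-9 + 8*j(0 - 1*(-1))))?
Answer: 14289022/29 ≈ 4.9273e+5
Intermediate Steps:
j(U) = -2 (j(U) = 2 - 4 = -2)
E(h) = 2*h/(-15 + h) (E(h) = (h + h)/(h - 15) = (2*h)/(-15 + h) = 2*h/(-15 + h))
492723 + E(11*(-9 + 8*j(0 - 1*(-1)))) = 492723 + 2*(11*(-9 + 8*(-2)))/(-15 + 11*(-9 + 8*(-2))) = 492723 + 2*(11*(-9 - 16))/(-15 + 11*(-9 - 16)) = 492723 + 2*(11*(-25))/(-15 + 11*(-25)) = 492723 + 2*(-275)/(-15 - 275) = 492723 + 2*(-275)/(-290) = 492723 + 2*(-275)*(-1/290) = 492723 + 55/29 = 14289022/29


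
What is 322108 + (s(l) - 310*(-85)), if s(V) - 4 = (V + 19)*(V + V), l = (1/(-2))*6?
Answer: 348366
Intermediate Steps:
l = -3 (l = (1*(-½))*6 = -½*6 = -3)
s(V) = 4 + 2*V*(19 + V) (s(V) = 4 + (V + 19)*(V + V) = 4 + (19 + V)*(2*V) = 4 + 2*V*(19 + V))
322108 + (s(l) - 310*(-85)) = 322108 + ((4 + 2*(-3)² + 38*(-3)) - 310*(-85)) = 322108 + ((4 + 2*9 - 114) + 26350) = 322108 + ((4 + 18 - 114) + 26350) = 322108 + (-92 + 26350) = 322108 + 26258 = 348366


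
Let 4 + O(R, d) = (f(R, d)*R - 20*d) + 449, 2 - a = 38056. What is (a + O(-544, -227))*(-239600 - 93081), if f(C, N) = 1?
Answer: 11182406453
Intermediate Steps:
a = -38054 (a = 2 - 1*38056 = 2 - 38056 = -38054)
O(R, d) = 445 + R - 20*d (O(R, d) = -4 + ((1*R - 20*d) + 449) = -4 + ((R - 20*d) + 449) = -4 + (449 + R - 20*d) = 445 + R - 20*d)
(a + O(-544, -227))*(-239600 - 93081) = (-38054 + (445 - 544 - 20*(-227)))*(-239600 - 93081) = (-38054 + (445 - 544 + 4540))*(-332681) = (-38054 + 4441)*(-332681) = -33613*(-332681) = 11182406453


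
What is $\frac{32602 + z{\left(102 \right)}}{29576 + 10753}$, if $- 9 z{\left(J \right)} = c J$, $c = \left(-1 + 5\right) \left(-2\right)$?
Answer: $\frac{98078}{120987} \approx 0.81065$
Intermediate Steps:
$c = -8$ ($c = 4 \left(-2\right) = -8$)
$z{\left(J \right)} = \frac{8 J}{9}$ ($z{\left(J \right)} = - \frac{\left(-8\right) J}{9} = \frac{8 J}{9}$)
$\frac{32602 + z{\left(102 \right)}}{29576 + 10753} = \frac{32602 + \frac{8}{9} \cdot 102}{29576 + 10753} = \frac{32602 + \frac{272}{3}}{40329} = \frac{98078}{3} \cdot \frac{1}{40329} = \frac{98078}{120987}$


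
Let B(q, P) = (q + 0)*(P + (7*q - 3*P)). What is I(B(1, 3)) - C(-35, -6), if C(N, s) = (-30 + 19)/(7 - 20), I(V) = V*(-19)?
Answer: -258/13 ≈ -19.846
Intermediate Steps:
B(q, P) = q*(-2*P + 7*q) (B(q, P) = q*(P + (-3*P + 7*q)) = q*(-2*P + 7*q))
I(V) = -19*V
C(N, s) = 11/13 (C(N, s) = -11/(-13) = -11*(-1/13) = 11/13)
I(B(1, 3)) - C(-35, -6) = -19*(-2*3 + 7*1) - 1*11/13 = -19*(-6 + 7) - 11/13 = -19 - 11/13 = -258/13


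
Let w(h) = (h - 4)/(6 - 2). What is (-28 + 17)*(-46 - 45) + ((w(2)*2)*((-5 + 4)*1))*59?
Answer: 1060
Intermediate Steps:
w(h) = -1 + h/4 (w(h) = (-4 + h)/4 = (-4 + h)*(1/4) = -1 + h/4)
(-28 + 17)*(-46 - 45) + ((w(2)*2)*((-5 + 4)*1))*59 = (-28 + 17)*(-46 - 45) + (((-1 + (1/4)*2)*2)*((-5 + 4)*1))*59 = -11*(-91) + (((-1 + 1/2)*2)*(-1*1))*59 = 1001 + (-1/2*2*(-1))*59 = 1001 - 1*(-1)*59 = 1001 + 1*59 = 1001 + 59 = 1060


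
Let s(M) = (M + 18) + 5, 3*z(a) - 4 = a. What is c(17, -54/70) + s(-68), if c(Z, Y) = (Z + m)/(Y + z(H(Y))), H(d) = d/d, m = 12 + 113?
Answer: 5340/47 ≈ 113.62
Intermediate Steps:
m = 125
H(d) = 1
z(a) = 4/3 + a/3
s(M) = 23 + M (s(M) = (18 + M) + 5 = 23 + M)
c(Z, Y) = (125 + Z)/(5/3 + Y) (c(Z, Y) = (Z + 125)/(Y + (4/3 + (⅓)*1)) = (125 + Z)/(Y + (4/3 + ⅓)) = (125 + Z)/(Y + 5/3) = (125 + Z)/(5/3 + Y))
c(17, -54/70) + s(-68) = 3*(125 + 17)/(5 + 3*(-54/70)) + (23 - 68) = 3*142/(5 + 3*(-54*1/70)) - 45 = 3*142/(5 + 3*(-27/35)) - 45 = 3*142/(5 - 81/35) - 45 = 3*142/(94/35) - 45 = 3*(35/94)*142 - 45 = 7455/47 - 45 = 5340/47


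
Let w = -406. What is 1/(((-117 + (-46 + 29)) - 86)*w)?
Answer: 1/89320 ≈ 1.1196e-5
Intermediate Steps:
1/(((-117 + (-46 + 29)) - 86)*w) = 1/(((-117 + (-46 + 29)) - 86)*(-406)) = 1/(((-117 - 17) - 86)*(-406)) = 1/((-134 - 86)*(-406)) = 1/(-220*(-406)) = 1/89320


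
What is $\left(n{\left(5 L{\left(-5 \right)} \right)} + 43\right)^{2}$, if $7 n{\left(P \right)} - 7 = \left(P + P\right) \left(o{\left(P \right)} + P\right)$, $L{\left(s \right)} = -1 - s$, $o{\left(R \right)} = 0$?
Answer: $\frac{1227664}{49} \approx 25054.0$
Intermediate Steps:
$n{\left(P \right)} = 1 + \frac{2 P^{2}}{7}$ ($n{\left(P \right)} = 1 + \frac{\left(P + P\right) \left(0 + P\right)}{7} = 1 + \frac{2 P P}{7} = 1 + \frac{2 P^{2}}{7}$)
$\left(n{\left(5 L{\left(-5 \right)} \right)} + 43\right)^{2} = \left(\left(1 + \frac{2 \left(5 \left(-1 - -5\right)\right)^{2}}{7}\right) + 43\right)^{2} = \left(\left(1 + \frac{2 \left(5 \left(-1 + 5\right)\right)^{2}}{7}\right) + 43\right)^{2} = \left(\left(1 + \frac{2 \left(5 \cdot 4\right)^{2}}{7}\right) + 43\right)^{2} = \left(\left(1 + \frac{2 \cdot 20^{2}}{7}\right) + 43\right)^{2} = \left(\left(1 + \frac{2}{7} \cdot 400\right) + 43\right)^{2} = \left(\left(1 + \frac{800}{7}\right) + 43\right)^{2} = \left(\frac{807}{7} + 43\right)^{2} = \left(\frac{1108}{7}\right)^{2} = \frac{1227664}{49}$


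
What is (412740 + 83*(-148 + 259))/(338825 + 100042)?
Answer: 140651/146289 ≈ 0.96146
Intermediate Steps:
(412740 + 83*(-148 + 259))/(338825 + 100042) = (412740 + 83*111)/438867 = (412740 + 9213)*(1/438867) = 421953*(1/438867) = 140651/146289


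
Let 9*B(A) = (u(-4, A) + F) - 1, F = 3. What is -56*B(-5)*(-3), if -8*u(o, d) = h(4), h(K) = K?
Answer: 28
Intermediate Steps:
u(o, d) = -½ (u(o, d) = -⅛*4 = -½)
B(A) = ⅙ (B(A) = ((-½ + 3) - 1)/9 = (5/2 - 1)/9 = (⅑)*(3/2) = ⅙)
-56*B(-5)*(-3) = -56*⅙*(-3) = -28/3*(-3) = 28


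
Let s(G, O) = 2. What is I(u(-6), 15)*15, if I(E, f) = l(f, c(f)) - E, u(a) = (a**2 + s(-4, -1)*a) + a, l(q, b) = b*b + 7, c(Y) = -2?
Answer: -105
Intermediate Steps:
l(q, b) = 7 + b**2 (l(q, b) = b**2 + 7 = 7 + b**2)
u(a) = a**2 + 3*a (u(a) = (a**2 + 2*a) + a = a**2 + 3*a)
I(E, f) = 11 - E (I(E, f) = (7 + (-2)**2) - E = (7 + 4) - E = 11 - E)
I(u(-6), 15)*15 = (11 - (-6)*(3 - 6))*15 = (11 - (-6)*(-3))*15 = (11 - 1*18)*15 = (11 - 18)*15 = -7*15 = -105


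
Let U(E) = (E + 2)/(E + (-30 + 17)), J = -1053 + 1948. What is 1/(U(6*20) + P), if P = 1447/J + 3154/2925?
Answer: 56022525/214859677 ≈ 0.26074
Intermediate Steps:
J = 895
P = 1411061/523575 (P = 1447/895 + 3154/2925 = 1411061/523575 ≈ 2.6950)
U(E) = (2 + E)/(-13 + E) (U(E) = (2 + E)/(E - 13) = (2 + E)/(-13 + E))
1/(U(6*20) + P) = 1/((2 + 6*20)/(-13 + 6*20) + 1411061/523575) = 1/((2 + 120)/(-13 + 120) + 1411061/523575) = 1/(122/107 + 1411061/523575) = 1/(214859677/56022525) = 56022525/214859677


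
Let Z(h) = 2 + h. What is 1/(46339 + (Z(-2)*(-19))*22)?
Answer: 1/46339 ≈ 2.1580e-5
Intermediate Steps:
1/(46339 + (Z(-2)*(-19))*22) = 1/(46339 + ((2 - 2)*(-19))*22) = 1/(46339 + (0*(-19))*22) = 1/(46339 + 0*22) = 1/(46339 + 0) = 1/46339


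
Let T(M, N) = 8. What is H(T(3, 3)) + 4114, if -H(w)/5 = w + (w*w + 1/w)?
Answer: 30027/8 ≈ 3753.4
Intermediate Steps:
H(w) = -5*w - 5/w - 5*w² (H(w) = -5*(w + (w*w + 1/w)) = -5*(w + (w² + 1/w)) = -5*(w + (1/w + w²)) = -5*(w + 1/w + w²) = -5*w - 5/w - 5*w²)
H(T(3, 3)) + 4114 = 5*(-1 + 8²*(-1 - 1*8))/8 + 4114 = 5*(⅛)*(-1 + 64*(-1 - 8)) + 4114 = 5*(⅛)*(-1 + 64*(-9)) + 4114 = 5*(⅛)*(-1 - 576) + 4114 = 5*(⅛)*(-577) + 4114 = -2885/8 + 4114 = 30027/8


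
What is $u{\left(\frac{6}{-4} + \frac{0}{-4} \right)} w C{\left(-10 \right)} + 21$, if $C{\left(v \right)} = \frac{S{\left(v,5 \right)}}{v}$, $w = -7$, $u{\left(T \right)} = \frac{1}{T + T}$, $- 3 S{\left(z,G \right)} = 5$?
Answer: $\frac{385}{18} \approx 21.389$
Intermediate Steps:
$S{\left(z,G \right)} = - \frac{5}{3}$ ($S{\left(z,G \right)} = \left(- \frac{1}{3}\right) 5 = - \frac{5}{3}$)
$u{\left(T \right)} = \frac{1}{2 T}$
$C{\left(v \right)} = - \frac{5}{3 v}$
$u{\left(\frac{6}{-4} + \frac{0}{-4} \right)} w C{\left(-10 \right)} + 21 = \frac{1}{2 \left(\frac{6}{-4} + \frac{0}{-4}\right)} \left(-7\right) \left(- \frac{5}{3 \left(-10\right)}\right) + 21 = \frac{1}{2 \left(6 \left(- \frac{1}{4}\right) + 0 \left(- \frac{1}{4}\right)\right)} \left(-7\right) \left(\left(- \frac{5}{3}\right) \left(- \frac{1}{10}\right)\right) + 21 = \frac{1}{2 \left(- \frac{3}{2} + 0\right)} \left(-7\right) \frac{1}{6} + 21 = \frac{1}{2 \left(- \frac{3}{2}\right)} \left(-7\right) \frac{1}{6} + 21 = \frac{1}{2} \left(- \frac{2}{3}\right) \left(-7\right) \frac{1}{6} + 21 = \left(- \frac{1}{3}\right) \left(-7\right) \frac{1}{6} + 21 = \frac{7}{3} \cdot \frac{1}{6} + 21 = \frac{7}{18} + 21 = \frac{385}{18}$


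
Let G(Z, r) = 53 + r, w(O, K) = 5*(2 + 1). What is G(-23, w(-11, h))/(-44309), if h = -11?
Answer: -68/44309 ≈ -0.0015347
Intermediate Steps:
w(O, K) = 15 (w(O, K) = 5*3 = 15)
G(-23, w(-11, h))/(-44309) = (53 + 15)/(-44309) = 68*(-1/44309) = -68/44309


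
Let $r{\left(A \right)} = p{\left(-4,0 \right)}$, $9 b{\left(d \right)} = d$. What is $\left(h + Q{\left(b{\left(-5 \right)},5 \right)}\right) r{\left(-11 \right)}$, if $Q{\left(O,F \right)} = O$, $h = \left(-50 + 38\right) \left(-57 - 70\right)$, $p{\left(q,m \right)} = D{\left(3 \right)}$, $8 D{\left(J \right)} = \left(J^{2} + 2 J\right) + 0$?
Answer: $\frac{68555}{24} \approx 2856.5$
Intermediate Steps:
$b{\left(d \right)} = \frac{d}{9}$
$D{\left(J \right)} = \frac{J}{4} + \frac{J^{2}}{8}$ ($D{\left(J \right)} = \frac{\left(J^{2} + 2 J\right) + 0}{8} = \frac{J^{2} + 2 J}{8} = \frac{J}{4} + \frac{J^{2}}{8}$)
$p{\left(q,m \right)} = \frac{15}{8}$ ($p{\left(q,m \right)} = \frac{1}{8} \cdot 3 \left(2 + 3\right) = \frac{1}{8} \cdot 3 \cdot 5 = \frac{15}{8}$)
$h = 1524$ ($h = \left(-12\right) \left(-127\right) = 1524$)
$r{\left(A \right)} = \frac{15}{8}$
$\left(h + Q{\left(b{\left(-5 \right)},5 \right)}\right) r{\left(-11 \right)} = \left(1524 + \frac{1}{9} \left(-5\right)\right) \frac{15}{8} = \left(1524 - \frac{5}{9}\right) \frac{15}{8} = \frac{13711}{9} \cdot \frac{15}{8} = \frac{68555}{24}$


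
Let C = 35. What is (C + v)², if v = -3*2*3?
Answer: 289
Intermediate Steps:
v = -18 (v = -6*3 = -18)
(C + v)² = (35 - 18)² = 17² = 289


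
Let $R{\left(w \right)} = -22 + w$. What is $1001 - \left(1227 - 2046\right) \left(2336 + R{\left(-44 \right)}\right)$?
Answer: $1860131$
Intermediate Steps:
$1001 - \left(1227 - 2046\right) \left(2336 + R{\left(-44 \right)}\right) = 1001 - \left(1227 - 2046\right) \left(2336 - 66\right) = 1001 - - 819 \left(2336 - 66\right) = 1001 - \left(-819\right) 2270 = 1001 - -1859130 = 1001 + 1859130 = 1860131$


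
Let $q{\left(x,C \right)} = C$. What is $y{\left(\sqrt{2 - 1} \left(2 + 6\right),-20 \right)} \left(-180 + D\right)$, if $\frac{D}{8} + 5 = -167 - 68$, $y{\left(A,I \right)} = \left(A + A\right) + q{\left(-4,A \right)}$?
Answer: $-50400$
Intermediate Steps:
$y{\left(A,I \right)} = 3 A$ ($y{\left(A,I \right)} = \left(A + A\right) + A = 2 A + A = 3 A$)
$D = -1920$ ($D = -40 + 8 \left(-167 - 68\right) = -40 + 8 \left(-235\right) = -40 - 1880 = -1920$)
$y{\left(\sqrt{2 - 1} \left(2 + 6\right),-20 \right)} \left(-180 + D\right) = 3 \sqrt{2 - 1} \left(2 + 6\right) \left(-180 - 1920\right) = 3 \sqrt{1} \cdot 8 \left(-2100\right) = 3 \cdot 1 \cdot 8 \left(-2100\right) = 3 \cdot 8 \left(-2100\right) = 24 \left(-2100\right) = -50400$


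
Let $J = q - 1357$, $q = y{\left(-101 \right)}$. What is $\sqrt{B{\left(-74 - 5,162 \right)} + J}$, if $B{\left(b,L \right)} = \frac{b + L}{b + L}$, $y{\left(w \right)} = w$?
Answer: $i \sqrt{1457} \approx 38.171 i$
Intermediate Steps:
$q = -101$
$B{\left(b,L \right)} = 1$ ($B{\left(b,L \right)} = \frac{L + b}{L + b} = 1$)
$J = -1458$ ($J = -101 - 1357 = -1458$)
$\sqrt{B{\left(-74 - 5,162 \right)} + J} = \sqrt{1 - 1458} = \sqrt{-1457} = i \sqrt{1457}$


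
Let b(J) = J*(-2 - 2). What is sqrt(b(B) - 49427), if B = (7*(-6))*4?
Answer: 7*I*sqrt(995) ≈ 220.81*I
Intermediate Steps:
B = -168 (B = -42*4 = -168)
b(J) = -4*J (b(J) = J*(-4) = -4*J)
sqrt(b(B) - 49427) = sqrt(-4*(-168) - 49427) = sqrt(672 - 49427) = sqrt(-48755) = 7*I*sqrt(995)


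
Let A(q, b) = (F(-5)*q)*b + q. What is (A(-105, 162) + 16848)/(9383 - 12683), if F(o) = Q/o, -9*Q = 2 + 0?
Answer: -5329/1100 ≈ -4.8445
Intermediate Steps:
Q = -2/9 (Q = -(2 + 0)/9 = -⅑*2 = -2/9 ≈ -0.22222)
F(o) = -2/(9*o)
A(q, b) = q + 2*b*q/45 (A(q, b) = ((-2/9/(-5))*q)*b + q = ((-2/9*(-⅕))*q)*b + q = (2*q/45)*b + q = 2*b*q/45 + q = q + 2*b*q/45)
(A(-105, 162) + 16848)/(9383 - 12683) = ((1/45)*(-105)*(45 + 2*162) + 16848)/(9383 - 12683) = ((1/45)*(-105)*(45 + 324) + 16848)/(-3300) = ((1/45)*(-105)*369 + 16848)*(-1/3300) = (-861 + 16848)*(-1/3300) = 15987*(-1/3300) = -5329/1100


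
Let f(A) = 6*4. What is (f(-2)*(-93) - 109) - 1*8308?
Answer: -10649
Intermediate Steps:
f(A) = 24
(f(-2)*(-93) - 109) - 1*8308 = (24*(-93) - 109) - 1*8308 = (-2232 - 109) - 8308 = -2341 - 8308 = -10649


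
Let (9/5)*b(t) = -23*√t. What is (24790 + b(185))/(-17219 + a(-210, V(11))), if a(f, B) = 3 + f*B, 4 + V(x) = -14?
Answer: -12395/6718 + 115*√185/120924 ≈ -1.8321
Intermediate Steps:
V(x) = -18 (V(x) = -4 - 14 = -18)
b(t) = -115*√t/9 (b(t) = 5*(-23*√t)/9 = -115*√t/9)
a(f, B) = 3 + B*f
(24790 + b(185))/(-17219 + a(-210, V(11))) = (24790 - 115*√185/9)/(-17219 + (3 - 18*(-210))) = (24790 - 115*√185/9)/(-17219 + (3 + 3780)) = (24790 - 115*√185/9)/(-17219 + 3783) = (24790 - 115*√185/9)/(-13436) = (24790 - 115*√185/9)*(-1/13436) = -12395/6718 + 115*√185/120924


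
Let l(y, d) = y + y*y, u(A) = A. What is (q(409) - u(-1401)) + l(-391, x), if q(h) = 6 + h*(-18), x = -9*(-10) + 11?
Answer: 146535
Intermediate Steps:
x = 101 (x = 90 + 11 = 101)
q(h) = 6 - 18*h
l(y, d) = y + y²
(q(409) - u(-1401)) + l(-391, x) = ((6 - 18*409) - 1*(-1401)) - 391*(1 - 391) = ((6 - 7362) + 1401) - 391*(-390) = (-7356 + 1401) + 152490 = -5955 + 152490 = 146535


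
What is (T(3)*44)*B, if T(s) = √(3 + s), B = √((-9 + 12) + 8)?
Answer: 44*√66 ≈ 357.46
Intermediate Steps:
B = √11 (B = √(3 + 8) = √11 ≈ 3.3166)
(T(3)*44)*B = (√(3 + 3)*44)*√11 = (√6*44)*√11 = (44*√6)*√11 = 44*√66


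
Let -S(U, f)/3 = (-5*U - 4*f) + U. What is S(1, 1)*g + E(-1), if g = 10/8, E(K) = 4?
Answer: 34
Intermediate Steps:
S(U, f) = 12*U + 12*f (S(U, f) = -3*((-5*U - 4*f) + U) = -3*(-4*U - 4*f) = 12*U + 12*f)
g = 5/4 (g = 10*(⅛) = 5/4 ≈ 1.2500)
S(1, 1)*g + E(-1) = (12*1 + 12*1)*(5/4) + 4 = (12 + 12)*(5/4) + 4 = 24*(5/4) + 4 = 30 + 4 = 34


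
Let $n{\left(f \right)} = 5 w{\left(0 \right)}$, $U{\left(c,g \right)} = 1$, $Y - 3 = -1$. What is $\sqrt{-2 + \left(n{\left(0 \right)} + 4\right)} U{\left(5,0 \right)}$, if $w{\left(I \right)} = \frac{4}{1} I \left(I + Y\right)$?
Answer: $\sqrt{2} \approx 1.4142$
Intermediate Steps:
$Y = 2$ ($Y = 3 - 1 = 2$)
$w{\left(I \right)} = 4 I \left(2 + I\right)$ ($w{\left(I \right)} = \frac{4}{1} I \left(I + 2\right) = 4 \cdot 1 I \left(2 + I\right) = 4 I \left(2 + I\right)$)
$n{\left(f \right)} = 0$ ($n{\left(f \right)} = 5 \cdot 4 \cdot 0 \left(2 + 0\right) = 5 \cdot 4 \cdot 0 \cdot 2 = 5 \cdot 0 = 0$)
$\sqrt{-2 + \left(n{\left(0 \right)} + 4\right)} U{\left(5,0 \right)} = \sqrt{-2 + \left(0 + 4\right)} 1 = \sqrt{-2 + 4} \cdot 1 = \sqrt{2} \cdot 1 = \sqrt{2}$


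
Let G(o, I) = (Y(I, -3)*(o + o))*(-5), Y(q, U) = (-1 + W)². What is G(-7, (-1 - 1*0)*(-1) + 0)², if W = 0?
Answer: 4900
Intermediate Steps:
Y(q, U) = 1 (Y(q, U) = (-1 + 0)² = (-1)² = 1)
G(o, I) = -10*o (G(o, I) = (1*(o + o))*(-5) = (1*(2*o))*(-5) = (2*o)*(-5) = -10*o)
G(-7, (-1 - 1*0)*(-1) + 0)² = (-10*(-7))² = 70² = 4900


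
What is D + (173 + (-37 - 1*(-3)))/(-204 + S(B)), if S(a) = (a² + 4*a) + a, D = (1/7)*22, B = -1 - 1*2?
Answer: 521/210 ≈ 2.4810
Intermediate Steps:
B = -3 (B = -1 - 2 = -3)
D = 22/7 (D = (1*(⅐))*22 = (⅐)*22 = 22/7 ≈ 3.1429)
S(a) = a² + 5*a
D + (173 + (-37 - 1*(-3)))/(-204 + S(B)) = 22/7 + (173 + (-37 - 1*(-3)))/(-204 - 3*(5 - 3)) = 22/7 + (173 + (-37 + 3))/(-204 - 3*2) = 22/7 + (173 - 34)/(-204 - 6) = 22/7 + 139/(-210) = 22/7 + 139*(-1/210) = 22/7 - 139/210 = 521/210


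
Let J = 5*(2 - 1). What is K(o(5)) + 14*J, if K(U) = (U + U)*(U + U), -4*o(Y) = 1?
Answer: 281/4 ≈ 70.250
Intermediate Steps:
o(Y) = -¼ (o(Y) = -¼*1 = -¼)
K(U) = 4*U² (K(U) = (2*U)*(2*U) = 4*U²)
J = 5 (J = 5*1 = 5)
K(o(5)) + 14*J = 4*(-¼)² + 14*5 = 4*(1/16) + 70 = ¼ + 70 = 281/4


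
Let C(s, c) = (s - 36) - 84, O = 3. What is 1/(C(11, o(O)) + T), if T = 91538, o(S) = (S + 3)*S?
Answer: 1/91429 ≈ 1.0937e-5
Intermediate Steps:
o(S) = S*(3 + S) (o(S) = (3 + S)*S = S*(3 + S))
C(s, c) = -120 + s (C(s, c) = (-36 + s) - 84 = -120 + s)
1/(C(11, o(O)) + T) = 1/((-120 + 11) + 91538) = 1/(-109 + 91538) = 1/91429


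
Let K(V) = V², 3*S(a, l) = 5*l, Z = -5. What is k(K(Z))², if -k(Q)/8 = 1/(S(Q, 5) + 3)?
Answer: 144/289 ≈ 0.49827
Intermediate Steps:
S(a, l) = 5*l/3 (S(a, l) = (5*l)/3 = 5*l/3)
k(Q) = -12/17 (k(Q) = -8/((5/3)*5 + 3) = -8/(25/3 + 3) = -8/34/3 = -8*3/34 = -12/17)
k(K(Z))² = (-12/17)² = 144/289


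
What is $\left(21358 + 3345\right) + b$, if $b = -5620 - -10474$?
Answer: $29557$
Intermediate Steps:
$b = 4854$ ($b = -5620 + 10474 = 4854$)
$\left(21358 + 3345\right) + b = \left(21358 + 3345\right) + 4854 = 24703 + 4854 = 29557$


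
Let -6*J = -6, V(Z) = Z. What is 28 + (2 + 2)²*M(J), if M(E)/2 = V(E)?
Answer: 60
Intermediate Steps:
J = 1 (J = -⅙*(-6) = 1)
M(E) = 2*E
28 + (2 + 2)²*M(J) = 28 + (2 + 2)²*(2*1) = 28 + 4²*2 = 28 + 16*2 = 28 + 32 = 60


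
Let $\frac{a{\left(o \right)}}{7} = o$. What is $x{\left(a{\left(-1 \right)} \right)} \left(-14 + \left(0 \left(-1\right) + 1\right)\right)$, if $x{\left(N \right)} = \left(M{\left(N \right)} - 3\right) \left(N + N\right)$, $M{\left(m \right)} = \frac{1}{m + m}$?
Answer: $-559$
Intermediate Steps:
$a{\left(o \right)} = 7 o$
$M{\left(m \right)} = \frac{1}{2 m}$
$x{\left(N \right)} = 2 N \left(-3 + \frac{1}{2 N}\right)$ ($x{\left(N \right)} = \left(\frac{1}{2 N} - 3\right) \left(N + N\right) = \left(-3 + \frac{1}{2 N}\right) 2 N = 2 N \left(-3 + \frac{1}{2 N}\right)$)
$x{\left(a{\left(-1 \right)} \right)} \left(-14 + \left(0 \left(-1\right) + 1\right)\right) = \left(1 - 6 \cdot 7 \left(-1\right)\right) \left(-14 + \left(0 \left(-1\right) + 1\right)\right) = \left(1 - -42\right) \left(-14 + \left(0 + 1\right)\right) = \left(1 + 42\right) \left(-14 + 1\right) = 43 \left(-13\right) = -559$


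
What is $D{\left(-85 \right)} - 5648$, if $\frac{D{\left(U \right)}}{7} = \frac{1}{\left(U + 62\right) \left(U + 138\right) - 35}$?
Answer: $- \frac{7082599}{1254} \approx -5648.0$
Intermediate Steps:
$D{\left(U \right)} = \frac{7}{-35 + \left(62 + U\right) \left(138 + U\right)}$ ($D{\left(U \right)} = \frac{7}{\left(U + 62\right) \left(U + 138\right) - 35} = \frac{7}{\left(62 + U\right) \left(138 + U\right) - 35} = \frac{7}{-35 + \left(62 + U\right) \left(138 + U\right)}$)
$D{\left(-85 \right)} - 5648 = \frac{7}{8521 + \left(-85\right)^{2} + 200 \left(-85\right)} - 5648 = \frac{7}{8521 + 7225 - 17000} - 5648 = \frac{7}{-1254} - 5648 = 7 \left(- \frac{1}{1254}\right) - 5648 = - \frac{7}{1254} - 5648 = - \frac{7082599}{1254}$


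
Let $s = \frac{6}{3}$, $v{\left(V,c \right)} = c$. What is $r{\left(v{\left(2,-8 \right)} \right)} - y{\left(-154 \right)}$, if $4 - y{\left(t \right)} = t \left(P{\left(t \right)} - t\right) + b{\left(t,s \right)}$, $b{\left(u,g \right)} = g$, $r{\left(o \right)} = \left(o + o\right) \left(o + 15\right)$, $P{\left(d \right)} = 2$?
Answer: $-24138$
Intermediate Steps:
$s = 2$ ($s = 6 \cdot \frac{1}{3} = 2$)
$r{\left(o \right)} = 2 o \left(15 + o\right)$
$y{\left(t \right)} = 2 - t \left(2 - t\right)$ ($y{\left(t \right)} = 4 - \left(t \left(2 - t\right) + 2\right) = 4 - \left(2 + t \left(2 - t\right)\right) = 2 - t \left(2 - t\right)$)
$r{\left(v{\left(2,-8 \right)} \right)} - y{\left(-154 \right)} = 2 \left(-8\right) \left(15 - 8\right) - \left(2 + \left(-154\right)^{2} - -308\right) = 2 \left(-8\right) 7 - \left(2 + 23716 + 308\right) = -112 - 24026 = -24138$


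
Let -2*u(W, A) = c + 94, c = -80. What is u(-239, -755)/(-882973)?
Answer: 1/126139 ≈ 7.9278e-6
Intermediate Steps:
u(W, A) = -7 (u(W, A) = -(-80 + 94)/2 = -½*14 = -7)
u(-239, -755)/(-882973) = -7/(-882973) = -7*(-1/882973) = 1/126139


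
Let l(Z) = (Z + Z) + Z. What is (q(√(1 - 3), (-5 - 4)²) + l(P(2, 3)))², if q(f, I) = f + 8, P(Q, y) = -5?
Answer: (7 - I*√2)² ≈ 47.0 - 19.799*I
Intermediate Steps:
q(f, I) = 8 + f
l(Z) = 3*Z (l(Z) = 2*Z + Z = 3*Z)
(q(√(1 - 3), (-5 - 4)²) + l(P(2, 3)))² = ((8 + √(1 - 3)) + 3*(-5))² = ((8 + √(-2)) - 15)² = ((8 + I*√2) - 15)² = (-7 + I*√2)²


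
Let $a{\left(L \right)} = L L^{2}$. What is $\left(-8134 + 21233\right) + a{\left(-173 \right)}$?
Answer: $-5164618$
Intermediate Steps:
$a{\left(L \right)} = L^{3}$
$\left(-8134 + 21233\right) + a{\left(-173 \right)} = \left(-8134 + 21233\right) + \left(-173\right)^{3} = 13099 - 5177717 = -5164618$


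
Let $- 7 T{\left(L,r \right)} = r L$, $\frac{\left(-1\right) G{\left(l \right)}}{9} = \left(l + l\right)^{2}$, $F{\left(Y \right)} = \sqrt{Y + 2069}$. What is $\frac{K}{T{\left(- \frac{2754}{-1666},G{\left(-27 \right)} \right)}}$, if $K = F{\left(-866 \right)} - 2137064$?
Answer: $- \frac{183253238}{531441} + \frac{343 \sqrt{1203}}{2125764} \approx -344.82$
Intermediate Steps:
$F{\left(Y \right)} = \sqrt{2069 + Y}$
$G{\left(l \right)} = - 36 l^{2}$ ($G{\left(l \right)} = - 9 \left(l + l\right)^{2} = - 9 \left(2 l\right)^{2} = - 9 \cdot 4 l^{2} = - 36 l^{2}$)
$T{\left(L,r \right)} = - \frac{L r}{7}$ ($T{\left(L,r \right)} = - \frac{r L}{7} = - \frac{L r}{7}$)
$K = -2137064 + \sqrt{1203}$ ($K = \sqrt{2069 - 866} - 2137064 = \sqrt{1203} - 2137064 = -2137064 + \sqrt{1203} \approx -2.137 \cdot 10^{6}$)
$\frac{K}{T{\left(- \frac{2754}{-1666},G{\left(-27 \right)} \right)}} = \frac{-2137064 + \sqrt{1203}}{\left(- \frac{1}{7}\right) \left(- \frac{2754}{-1666}\right) \left(- 36 \left(-27\right)^{2}\right)} = \frac{-2137064 + \sqrt{1203}}{\left(- \frac{1}{7}\right) \left(\left(-2754\right) \left(- \frac{1}{1666}\right)\right) \left(\left(-36\right) 729\right)} = \frac{-2137064 + \sqrt{1203}}{\left(- \frac{1}{7}\right) \frac{81}{49} \left(-26244\right)} = \frac{-2137064 + \sqrt{1203}}{\frac{2125764}{343}} = \left(-2137064 + \sqrt{1203}\right) \frac{343}{2125764} = - \frac{183253238}{531441} + \frac{343 \sqrt{1203}}{2125764}$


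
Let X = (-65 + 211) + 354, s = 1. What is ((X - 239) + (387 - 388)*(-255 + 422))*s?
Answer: 94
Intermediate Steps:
X = 500 (X = 146 + 354 = 500)
((X - 239) + (387 - 388)*(-255 + 422))*s = ((500 - 239) + (387 - 388)*(-255 + 422))*1 = (261 - 1*167)*1 = (261 - 167)*1 = 94*1 = 94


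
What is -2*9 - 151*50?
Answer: -7568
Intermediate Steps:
-2*9 - 151*50 = -18 - 7550 = -7568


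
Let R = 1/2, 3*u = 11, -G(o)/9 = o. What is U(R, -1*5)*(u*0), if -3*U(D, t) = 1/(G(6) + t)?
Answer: 0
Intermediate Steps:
G(o) = -9*o
u = 11/3 (u = (1/3)*11 = 11/3 ≈ 3.6667)
R = 1/2 ≈ 0.50000
U(D, t) = -1/(3*(-54 + t)) (U(D, t) = -1/(3*(-9*6 + t)) = -1/(3*(-54 + t)))
U(R, -1*5)*(u*0) = (-1/(-162 + 3*(-1*5)))*((11/3)*0) = -1/(-162 + 3*(-5))*0 = -1/(-162 - 15)*0 = -1/(-177)*0 = -1*(-1/177)*0 = (1/177)*0 = 0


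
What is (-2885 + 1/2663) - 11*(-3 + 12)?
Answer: -7946391/2663 ≈ -2984.0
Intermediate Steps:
(-2885 + 1/2663) - 11*(-3 + 12) = (-2885 + 1/2663) - 11*9 = -7682754/2663 - 99 = -7946391/2663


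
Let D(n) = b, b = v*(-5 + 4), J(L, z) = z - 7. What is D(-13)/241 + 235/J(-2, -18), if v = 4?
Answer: -11347/1205 ≈ -9.4166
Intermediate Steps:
J(L, z) = -7 + z
b = -4 (b = 4*(-5 + 4) = 4*(-1) = -4)
D(n) = -4
D(-13)/241 + 235/J(-2, -18) = -4/241 + 235/(-7 - 18) = -4*1/241 + 235/(-25) = -4/241 + 235*(-1/25) = -4/241 - 47/5 = -11347/1205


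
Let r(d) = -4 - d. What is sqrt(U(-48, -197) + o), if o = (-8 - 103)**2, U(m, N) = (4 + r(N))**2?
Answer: sqrt(51130) ≈ 226.12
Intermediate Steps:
U(m, N) = N**2 (U(m, N) = (4 + (-4 - N))**2 = (-N)**2 = N**2)
o = 12321 (o = (-111)**2 = 12321)
sqrt(U(-48, -197) + o) = sqrt((-197)**2 + 12321) = sqrt(38809 + 12321) = sqrt(51130)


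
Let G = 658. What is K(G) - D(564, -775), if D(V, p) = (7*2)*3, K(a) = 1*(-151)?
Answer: -193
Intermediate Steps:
K(a) = -151
D(V, p) = 42 (D(V, p) = 14*3 = 42)
K(G) - D(564, -775) = -151 - 1*42 = -151 - 42 = -193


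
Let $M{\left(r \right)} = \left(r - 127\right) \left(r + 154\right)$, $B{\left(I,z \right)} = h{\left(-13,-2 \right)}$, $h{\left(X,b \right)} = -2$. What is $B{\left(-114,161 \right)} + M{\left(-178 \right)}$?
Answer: $7318$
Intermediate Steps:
$B{\left(I,z \right)} = -2$
$M{\left(r \right)} = \left(-127 + r\right) \left(154 + r\right)$
$B{\left(-114,161 \right)} + M{\left(-178 \right)} = -2 + \left(-19558 + \left(-178\right)^{2} + 27 \left(-178\right)\right) = -2 - -7320 = -2 + 7320 = 7318$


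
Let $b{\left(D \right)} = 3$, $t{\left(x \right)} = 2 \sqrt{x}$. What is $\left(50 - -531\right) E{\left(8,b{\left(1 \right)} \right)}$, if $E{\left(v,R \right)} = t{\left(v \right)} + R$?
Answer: $1743 + 2324 \sqrt{2} \approx 5029.6$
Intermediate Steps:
$E{\left(v,R \right)} = R + 2 \sqrt{v}$ ($E{\left(v,R \right)} = 2 \sqrt{v} + R = R + 2 \sqrt{v}$)
$\left(50 - -531\right) E{\left(8,b{\left(1 \right)} \right)} = \left(50 - -531\right) \left(3 + 2 \sqrt{8}\right) = \left(50 + 531\right) \left(3 + 2 \cdot 2 \sqrt{2}\right) = 581 \left(3 + 4 \sqrt{2}\right) = 1743 + 2324 \sqrt{2}$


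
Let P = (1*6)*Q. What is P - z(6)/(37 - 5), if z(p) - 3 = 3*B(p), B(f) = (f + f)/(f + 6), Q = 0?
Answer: -3/16 ≈ -0.18750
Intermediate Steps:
B(f) = 2*f/(6 + f) (B(f) = (2*f)/(6 + f) = 2*f/(6 + f))
z(p) = 3 + 6*p/(6 + p) (z(p) = 3 + 3*(2*p/(6 + p)) = 3 + 6*p/(6 + p))
P = 0 (P = (1*6)*0 = 6*0 = 0)
P - z(6)/(37 - 5) = 0 - 9*(2 + 6)/(6 + 6)/(37 - 5) = 0 - 9*8/12/32 = 0 - 9*(1/12)*8/32 = 0 - 6/32 = 0 - 1*3/16 = 0 - 3/16 = -3/16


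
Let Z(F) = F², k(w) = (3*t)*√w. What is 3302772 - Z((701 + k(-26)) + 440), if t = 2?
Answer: 2001827 - 13692*I*√26 ≈ 2.0018e+6 - 69816.0*I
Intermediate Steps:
k(w) = 6*√w (k(w) = (3*2)*√w = 6*√w)
3302772 - Z((701 + k(-26)) + 440) = 3302772 - ((701 + 6*√(-26)) + 440)² = 3302772 - ((701 + 6*(I*√26)) + 440)² = 3302772 - ((701 + 6*I*√26) + 440)² = 3302772 - (1141 + 6*I*√26)²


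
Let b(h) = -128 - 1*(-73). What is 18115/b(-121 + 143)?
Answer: -3623/11 ≈ -329.36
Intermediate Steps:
b(h) = -55 (b(h) = -128 + 73 = -55)
18115/b(-121 + 143) = 18115/(-55) = 18115*(-1/55) = -3623/11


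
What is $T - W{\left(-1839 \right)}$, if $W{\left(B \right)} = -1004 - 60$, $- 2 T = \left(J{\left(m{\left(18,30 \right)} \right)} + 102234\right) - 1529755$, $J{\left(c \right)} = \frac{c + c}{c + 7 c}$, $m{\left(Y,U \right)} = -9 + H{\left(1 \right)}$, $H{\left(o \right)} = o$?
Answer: $\frac{5718595}{8} \approx 7.1482 \cdot 10^{5}$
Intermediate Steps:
$m{\left(Y,U \right)} = -8$ ($m{\left(Y,U \right)} = -9 + 1 = -8$)
$J{\left(c \right)} = \frac{1}{4}$ ($J{\left(c \right)} = \frac{2 c}{8 c} = 2 c \frac{1}{8 c} = \frac{1}{4}$)
$T = \frac{5710083}{8}$ ($T = - \frac{\left(\frac{1}{4} + 102234\right) - 1529755}{2} = - \frac{\frac{408937}{4} - 1529755}{2} = \left(- \frac{1}{2}\right) \left(- \frac{5710083}{4}\right) = \frac{5710083}{8} \approx 7.1376 \cdot 10^{5}$)
$W{\left(B \right)} = -1064$
$T - W{\left(-1839 \right)} = \frac{5710083}{8} - -1064 = \frac{5710083}{8} + 1064 = \frac{5718595}{8}$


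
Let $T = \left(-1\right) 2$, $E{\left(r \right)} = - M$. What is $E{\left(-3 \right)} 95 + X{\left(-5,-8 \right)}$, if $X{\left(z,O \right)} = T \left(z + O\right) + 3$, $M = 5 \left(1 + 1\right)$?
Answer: $-921$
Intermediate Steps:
$M = 10$ ($M = 5 \cdot 2 = 10$)
$E{\left(r \right)} = -10$ ($E{\left(r \right)} = \left(-1\right) 10 = -10$)
$T = -2$
$X{\left(z,O \right)} = 3 - 2 O - 2 z$ ($X{\left(z,O \right)} = - 2 \left(z + O\right) + 3 = - 2 \left(O + z\right) + 3 = \left(- 2 O - 2 z\right) + 3 = 3 - 2 O - 2 z$)
$E{\left(-3 \right)} 95 + X{\left(-5,-8 \right)} = \left(-10\right) 95 - -29 = -950 + \left(3 + 16 + 10\right) = -950 + 29 = -921$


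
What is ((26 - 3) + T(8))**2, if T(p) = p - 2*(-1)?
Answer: 1089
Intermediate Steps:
T(p) = 2 + p (T(p) = p + 2 = 2 + p)
((26 - 3) + T(8))**2 = ((26 - 3) + (2 + 8))**2 = (23 + 10)**2 = 33**2 = 1089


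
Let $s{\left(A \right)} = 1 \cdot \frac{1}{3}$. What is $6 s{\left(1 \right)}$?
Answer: $2$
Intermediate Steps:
$s{\left(A \right)} = \frac{1}{3}$ ($s{\left(A \right)} = 1 \cdot \frac{1}{3} = \frac{1}{3}$)
$6 s{\left(1 \right)} = 6 \cdot \frac{1}{3} = 2$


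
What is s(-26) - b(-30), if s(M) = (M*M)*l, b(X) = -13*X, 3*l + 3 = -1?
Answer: -3874/3 ≈ -1291.3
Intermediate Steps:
l = -4/3 (l = -1 + (⅓)*(-1) = -1 - ⅓ = -4/3 ≈ -1.3333)
s(M) = -4*M²/3 (s(M) = (M*M)*(-4/3) = M²*(-4/3) = -4*M²/3)
s(-26) - b(-30) = -4/3*(-26)² - (-13)*(-30) = -4/3*676 - 1*390 = -2704/3 - 390 = -3874/3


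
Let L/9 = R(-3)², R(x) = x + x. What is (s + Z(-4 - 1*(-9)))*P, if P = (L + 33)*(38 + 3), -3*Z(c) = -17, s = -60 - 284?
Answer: -4952185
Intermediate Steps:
R(x) = 2*x
s = -344
L = 324 (L = 9*(2*(-3))² = 9*(-6)² = 9*36 = 324)
Z(c) = 17/3 (Z(c) = -⅓*(-17) = 17/3)
P = 14637 (P = (324 + 33)*(38 + 3) = 357*41 = 14637)
(s + Z(-4 - 1*(-9)))*P = (-344 + 17/3)*14637 = -1015/3*14637 = -4952185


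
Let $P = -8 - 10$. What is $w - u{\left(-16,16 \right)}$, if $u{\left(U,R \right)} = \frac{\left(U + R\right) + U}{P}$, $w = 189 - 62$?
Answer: $\frac{1135}{9} \approx 126.11$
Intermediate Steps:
$w = 127$
$P = -18$
$u{\left(U,R \right)} = - \frac{U}{9} - \frac{R}{18}$ ($u{\left(U,R \right)} = \frac{\left(U + R\right) + U}{-18} = \left(\left(R + U\right) + U\right) \left(- \frac{1}{18}\right) = \left(R + 2 U\right) \left(- \frac{1}{18}\right) = - \frac{U}{9} - \frac{R}{18}$)
$w - u{\left(-16,16 \right)} = 127 - \left(\left(- \frac{1}{9}\right) \left(-16\right) - \frac{8}{9}\right) = 127 - \left(\frac{16}{9} - \frac{8}{9}\right) = 127 - \frac{8}{9} = \frac{1135}{9}$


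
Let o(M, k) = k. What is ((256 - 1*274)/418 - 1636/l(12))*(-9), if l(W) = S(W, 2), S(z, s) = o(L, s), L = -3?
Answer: 1538739/209 ≈ 7362.4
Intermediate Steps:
S(z, s) = s
l(W) = 2
((256 - 1*274)/418 - 1636/l(12))*(-9) = ((256 - 1*274)/418 - 1636/2)*(-9) = ((256 - 274)*(1/418) - 1636*1/2)*(-9) = (-18*1/418 - 818)*(-9) = (-9/209 - 818)*(-9) = -170971/209*(-9) = 1538739/209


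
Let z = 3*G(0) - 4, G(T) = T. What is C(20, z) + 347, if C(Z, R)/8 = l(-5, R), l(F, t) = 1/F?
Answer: 1727/5 ≈ 345.40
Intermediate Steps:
z = -4 (z = 3*0 - 4 = 0 - 4 = -4)
C(Z, R) = -8/5 (C(Z, R) = 8/(-5) = 8*(-1/5) = -8/5)
C(20, z) + 347 = -8/5 + 347 = 1727/5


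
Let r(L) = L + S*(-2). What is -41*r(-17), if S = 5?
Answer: 1107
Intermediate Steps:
r(L) = -10 + L (r(L) = L + 5*(-2) = L - 10 = -10 + L)
-41*r(-17) = -41*(-10 - 17) = -41*(-27) = 1107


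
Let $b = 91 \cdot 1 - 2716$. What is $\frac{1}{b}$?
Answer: $- \frac{1}{2625} \approx -0.00038095$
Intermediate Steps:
$b = -2625$ ($b = 91 - 2716 = -2625$)
$\frac{1}{b} = \frac{1}{-2625} = - \frac{1}{2625}$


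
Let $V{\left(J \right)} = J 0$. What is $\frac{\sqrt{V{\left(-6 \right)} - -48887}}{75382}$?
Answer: $\frac{\sqrt{48887}}{75382} \approx 0.0029331$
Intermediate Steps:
$V{\left(J \right)} = 0$
$\frac{\sqrt{V{\left(-6 \right)} - -48887}}{75382} = \frac{\sqrt{0 - -48887}}{75382} = \sqrt{0 + 48887} \cdot \frac{1}{75382} = \sqrt{48887} \cdot \frac{1}{75382} = \frac{\sqrt{48887}}{75382}$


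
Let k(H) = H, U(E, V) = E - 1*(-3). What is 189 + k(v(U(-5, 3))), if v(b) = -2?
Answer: 187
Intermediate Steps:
U(E, V) = 3 + E (U(E, V) = E + 3 = 3 + E)
189 + k(v(U(-5, 3))) = 189 - 2 = 187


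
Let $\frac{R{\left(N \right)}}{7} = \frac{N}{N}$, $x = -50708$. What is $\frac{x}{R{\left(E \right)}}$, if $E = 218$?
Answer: $-7244$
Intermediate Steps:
$R{\left(N \right)} = 7$ ($R{\left(N \right)} = 7 \frac{N}{N} = 7 \cdot 1 = 7$)
$\frac{x}{R{\left(E \right)}} = - \frac{50708}{7} = \left(-50708\right) \frac{1}{7} = -7244$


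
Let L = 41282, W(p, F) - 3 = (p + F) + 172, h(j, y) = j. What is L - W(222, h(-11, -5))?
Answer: 40896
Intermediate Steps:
W(p, F) = 175 + F + p (W(p, F) = 3 + ((p + F) + 172) = 3 + ((F + p) + 172) = 3 + (172 + F + p) = 175 + F + p)
L - W(222, h(-11, -5)) = 41282 - (175 - 11 + 222) = 41282 - 1*386 = 41282 - 386 = 40896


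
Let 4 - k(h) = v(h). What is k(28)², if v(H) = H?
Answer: 576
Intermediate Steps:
k(h) = 4 - h
k(28)² = (4 - 1*28)² = (4 - 28)² = (-24)² = 576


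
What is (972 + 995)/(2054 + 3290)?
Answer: 1967/5344 ≈ 0.36808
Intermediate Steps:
(972 + 995)/(2054 + 3290) = 1967/5344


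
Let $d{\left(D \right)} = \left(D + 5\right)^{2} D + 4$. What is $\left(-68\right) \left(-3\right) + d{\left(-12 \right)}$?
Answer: $-380$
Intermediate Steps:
$d{\left(D \right)} = 4 + D \left(5 + D\right)^{2}$ ($d{\left(D \right)} = \left(5 + D\right)^{2} D + 4 = D \left(5 + D\right)^{2} + 4 = 4 + D \left(5 + D\right)^{2}$)
$\left(-68\right) \left(-3\right) + d{\left(-12 \right)} = \left(-68\right) \left(-3\right) + \left(4 - 12 \left(5 - 12\right)^{2}\right) = 204 + \left(4 - 12 \left(-7\right)^{2}\right) = 204 + \left(4 - 588\right) = 204 - 584 = -380$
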